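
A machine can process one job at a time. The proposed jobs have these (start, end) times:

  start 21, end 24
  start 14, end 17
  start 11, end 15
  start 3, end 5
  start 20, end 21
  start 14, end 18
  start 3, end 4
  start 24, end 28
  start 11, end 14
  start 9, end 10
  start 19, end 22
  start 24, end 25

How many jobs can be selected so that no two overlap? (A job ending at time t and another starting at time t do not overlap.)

Sorted by end: (3,4)  (3,5)  (9,10)  (11,14)  (11,15)  (14,17)  (14,18)  (20,21)  (19,22)  (21,24)  (24,25)  (24,28)
take (3,4); skip (3,5); take (9,10); take (11,14); take (14,17); take (20,21); take (21,24); take (24,25); skip (24,28).
Selected 7 jobs.

7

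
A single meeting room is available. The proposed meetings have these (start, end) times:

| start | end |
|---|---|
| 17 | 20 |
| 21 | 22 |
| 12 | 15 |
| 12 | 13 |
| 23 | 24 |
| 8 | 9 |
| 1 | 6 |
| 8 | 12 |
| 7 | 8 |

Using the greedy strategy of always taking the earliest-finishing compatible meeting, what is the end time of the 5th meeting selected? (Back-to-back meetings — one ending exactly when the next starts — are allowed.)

By end time: (1,6), (7,8), (8,9), (8,12), (12,13), (12,15), (17,20), (21,22), (23,24).
Pick (1,6); next start ≥ 6 → (7,8); next start ≥ 8 → (8,9); next start ≥ 9 → (12,13); next start ≥ 13 → (17,20); next start ≥ 20 → (21,22); next start ≥ 22 → (23,24).
Selected: (1,6) (7,8) (8,9) (12,13) (17,20) (21,22) (23,24)

20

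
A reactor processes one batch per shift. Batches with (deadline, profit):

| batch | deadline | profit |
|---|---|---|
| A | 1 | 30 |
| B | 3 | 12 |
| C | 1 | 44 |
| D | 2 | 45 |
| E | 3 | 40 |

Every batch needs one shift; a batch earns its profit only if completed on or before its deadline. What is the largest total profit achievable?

129

Take jobs in profit order; each goes to the latest open slot no later than its deadline.
Profit order: D=45 C=44 E=40 A=30 B=12
Assign: D→slot 2, C→slot 1, E→slot 3, A skipped, B skipped.
Slots: [1:C] [2:D] [3:E]
Profit = 44 + 45 + 40 = 129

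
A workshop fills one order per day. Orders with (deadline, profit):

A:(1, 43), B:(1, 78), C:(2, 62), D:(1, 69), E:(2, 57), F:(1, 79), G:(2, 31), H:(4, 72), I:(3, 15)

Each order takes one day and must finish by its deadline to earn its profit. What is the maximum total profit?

By profit: F(d1,79), B(d1,78), H(d4,72), D(d1,69), C(d2,62), E(d2,57), A(d1,43), G(d2,31), I(d3,15)
F→slot 1; B skipped; H→slot 4; D skipped; C→slot 2; E skipped; A skipped; G skipped; I→slot 3.
Profit = 79 + 62 + 15 + 72 = 228

228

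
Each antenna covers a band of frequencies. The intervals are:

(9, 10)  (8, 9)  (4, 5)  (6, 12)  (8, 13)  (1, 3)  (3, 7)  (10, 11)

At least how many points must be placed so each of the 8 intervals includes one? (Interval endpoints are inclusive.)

4

By right end: [1,3]  [4,5]  [3,7]  [8,9]  [9,10]  [10,11]  [6,12]  [8,13]
[1,3] uncovered → point at 3; [4,5] uncovered → point at 5; [8,9] uncovered → point at 9; [10,11] uncovered → point at 11.
Points: 3, 5, 9, 11 (4 total).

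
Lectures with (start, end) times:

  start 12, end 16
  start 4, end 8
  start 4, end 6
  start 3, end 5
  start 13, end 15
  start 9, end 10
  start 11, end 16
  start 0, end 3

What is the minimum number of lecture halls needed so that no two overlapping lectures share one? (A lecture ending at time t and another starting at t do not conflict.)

3

starts: [0, 3, 4, 4, 9, 11, 12, 13]
ends:   [3, 5, 6, 8, 10, 15, 16, 16]
s0→1 e3→0 s3→1 s4→2 s4→3  — peak 3.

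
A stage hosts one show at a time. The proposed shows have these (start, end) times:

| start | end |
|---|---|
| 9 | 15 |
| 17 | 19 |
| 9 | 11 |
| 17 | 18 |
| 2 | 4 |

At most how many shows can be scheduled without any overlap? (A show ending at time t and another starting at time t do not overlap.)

3

By end time: (2,4), (9,11), (9,15), (17,18), (17,19).
Pick (2,4); next start ≥ 4 → (9,11); next start ≥ 11 → (17,18).
Selected 3 shows.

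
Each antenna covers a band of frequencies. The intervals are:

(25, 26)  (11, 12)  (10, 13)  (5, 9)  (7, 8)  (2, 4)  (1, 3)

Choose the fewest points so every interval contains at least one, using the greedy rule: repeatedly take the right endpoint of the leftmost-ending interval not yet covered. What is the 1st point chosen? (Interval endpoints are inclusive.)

Process intervals by earliest right end; each time one isn't hit yet, stab at its right endpoint.
By right end: [1,3]  [2,4]  [7,8]  [5,9]  [11,12]  [10,13]  [25,26]
[1,3] uncovered → point at 3; [7,8] uncovered → point at 8; [11,12] uncovered → point at 12; [25,26] uncovered → point at 26.
Points: 3, 8, 12, 26 (4 total).

3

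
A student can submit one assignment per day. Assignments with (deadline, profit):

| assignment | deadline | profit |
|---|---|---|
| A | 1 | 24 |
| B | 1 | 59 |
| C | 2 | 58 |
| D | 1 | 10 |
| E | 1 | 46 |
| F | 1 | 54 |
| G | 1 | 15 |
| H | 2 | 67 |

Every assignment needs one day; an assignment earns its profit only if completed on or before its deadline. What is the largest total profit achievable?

126

By profit: H(d2,67), B(d1,59), C(d2,58), F(d1,54), E(d1,46), A(d1,24), G(d1,15), D(d1,10)
H→slot 2; B→slot 1; C skipped; F skipped; E skipped; A skipped; G skipped; D skipped.
Profit = 59 + 67 = 126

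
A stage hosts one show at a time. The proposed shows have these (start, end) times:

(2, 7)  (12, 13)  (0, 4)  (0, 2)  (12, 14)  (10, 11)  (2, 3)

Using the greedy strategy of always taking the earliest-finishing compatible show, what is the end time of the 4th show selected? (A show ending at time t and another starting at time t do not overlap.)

13

Sort by end time and greedily take each interval whose start is ≥ the last chosen end.
By end time: (0,2), (2,3), (0,4), (2,7), (10,11), (12,13), (12,14).
Pick (0,2); next start ≥ 2 → (2,3); next start ≥ 3 → (10,11); next start ≥ 11 → (12,13).
Selected: (0,2) (2,3) (10,11) (12,13)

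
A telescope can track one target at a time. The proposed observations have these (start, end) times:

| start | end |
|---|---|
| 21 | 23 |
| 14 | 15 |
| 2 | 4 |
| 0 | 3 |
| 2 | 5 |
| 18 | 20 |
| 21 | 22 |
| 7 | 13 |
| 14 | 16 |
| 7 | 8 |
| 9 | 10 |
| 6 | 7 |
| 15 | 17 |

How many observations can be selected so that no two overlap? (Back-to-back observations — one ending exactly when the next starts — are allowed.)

Greedy by earliest finish: after sorting by end time, pick each interval compatible with the last pick.
Sorted by end: (0,3)  (2,4)  (2,5)  (6,7)  (7,8)  (9,10)  (7,13)  (14,15)  (14,16)  (15,17)  (18,20)  (21,22)  (21,23)
take (0,3); skip (2,5); take (6,7); take (7,8); take (9,10); take (14,15); take (15,17); take (18,20); take (21,22).
Selected 8 observations.

8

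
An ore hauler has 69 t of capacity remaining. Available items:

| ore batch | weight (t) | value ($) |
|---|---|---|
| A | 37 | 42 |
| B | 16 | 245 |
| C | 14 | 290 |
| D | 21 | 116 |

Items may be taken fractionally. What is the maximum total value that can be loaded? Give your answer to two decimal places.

671.43

Greedy by value/weight ratio, highest first.
Order: C (290/14=20.71) > B (245/16=15.31) > D (116/21=5.52) > A (42/37=1.14)
Fill: take C (14 @ 290) → take B (16 @ 245) → take D (21 @ 116) → take 18/37 of A → 20.43; 69/69 used.
Total value = 671.43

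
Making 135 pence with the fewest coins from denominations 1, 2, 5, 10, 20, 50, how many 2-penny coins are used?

0

135 − 2×50→35 − 1×20→15 − 1×10→5 − 1×5→0
Count of 2: 0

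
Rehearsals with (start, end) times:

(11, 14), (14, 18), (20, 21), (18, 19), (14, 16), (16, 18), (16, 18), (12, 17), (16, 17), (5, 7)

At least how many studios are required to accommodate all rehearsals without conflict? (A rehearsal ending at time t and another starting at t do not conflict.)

The answer is the maximum number of intervals overlapping at any instant.
Events (time:±→running): 5:+→1 7:-→0 11:+→1 12:+→2 14:-→1 14:+→2 14:+→3 16:-→2 16:+→3 16:+→4 16:+→5 … peak 5.

5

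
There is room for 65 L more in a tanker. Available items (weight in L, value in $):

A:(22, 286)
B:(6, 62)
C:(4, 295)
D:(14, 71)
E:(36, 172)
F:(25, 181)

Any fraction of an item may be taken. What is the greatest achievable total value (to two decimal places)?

Order: C (295/4=73.75) > A (286/22=13.00) > B (62/6=10.33) > F (181/25=7.24) > D (71/14=5.07) > E (172/36=4.78)
Fill: take C (4 @ 295) → take A (22 @ 286) → take B (6 @ 62) → take F (25 @ 181) → take 8/14 of D → 40.57; 65/65 used.
Total value = 864.57

864.57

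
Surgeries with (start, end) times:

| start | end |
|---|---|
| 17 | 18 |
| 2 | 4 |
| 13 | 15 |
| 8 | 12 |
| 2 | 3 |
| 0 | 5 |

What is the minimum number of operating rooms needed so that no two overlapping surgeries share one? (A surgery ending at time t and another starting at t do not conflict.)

Events (time:±→running): 0:+→1 2:+→2 2:+→3 … peak 3.

3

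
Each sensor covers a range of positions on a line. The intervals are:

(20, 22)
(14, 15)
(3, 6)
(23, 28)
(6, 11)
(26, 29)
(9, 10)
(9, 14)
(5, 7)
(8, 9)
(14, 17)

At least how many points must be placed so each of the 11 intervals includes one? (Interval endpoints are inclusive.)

Process intervals by earliest right end; each time one isn't hit yet, stab at its right endpoint.
Sorted: [3,6] [5,7] [8,9] [9,10] [6,11] [9,14] [14,15] [14,17] [20,22] [23,28] [26,29]
{[3,6],[5,7]} hit by 6; {[8,9],[9,10],[6,11],[9,14]} hit by 9; {[14,15],[14,17]} hit by 15; {[20,22]} hit by 22; {[23,28],[26,29]} hit by 28.
Points: 6, 9, 15, 22, 28 (5 total).

5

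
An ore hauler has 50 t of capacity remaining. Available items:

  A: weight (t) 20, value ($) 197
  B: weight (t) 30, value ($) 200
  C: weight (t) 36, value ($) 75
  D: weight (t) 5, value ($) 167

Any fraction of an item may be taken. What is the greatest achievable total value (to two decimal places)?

530.67

Ratios (sorted): D 33.40, A 9.85, B 6.67, C 2.08
take D (5 @ 167); take A (20 @ 197); take 25/30 of B → 166.67. Capacity used 50/50.
Total value = 530.67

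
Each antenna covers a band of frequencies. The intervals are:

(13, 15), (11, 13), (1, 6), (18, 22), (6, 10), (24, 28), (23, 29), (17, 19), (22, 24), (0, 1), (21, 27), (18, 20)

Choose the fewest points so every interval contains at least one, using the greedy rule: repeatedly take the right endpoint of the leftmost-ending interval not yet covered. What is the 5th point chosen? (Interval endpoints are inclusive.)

24

Sort by right endpoint; whenever an interval is uncovered, place a point at its right end.
By right end: [0,1]  [1,6]  [6,10]  [11,13]  [13,15]  [17,19]  [18,20]  [18,22]  [22,24]  [21,27]  [24,28]  [23,29]
[0,1] uncovered → point at 1; [6,10] uncovered → point at 10; [11,13] uncovered → point at 13; [17,19] uncovered → point at 19; [22,24] uncovered → point at 24.
Points: 1, 10, 13, 19, 24 (5 total).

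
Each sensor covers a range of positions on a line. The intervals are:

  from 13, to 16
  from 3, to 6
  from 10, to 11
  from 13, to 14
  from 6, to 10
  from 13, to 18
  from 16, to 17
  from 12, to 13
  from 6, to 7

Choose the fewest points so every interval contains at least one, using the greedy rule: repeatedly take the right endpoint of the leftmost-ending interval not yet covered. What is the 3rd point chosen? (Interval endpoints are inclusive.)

By right end: [3,6]  [6,7]  [6,10]  [10,11]  [12,13]  [13,14]  [13,16]  [16,17]  [13,18]
[3,6] uncovered → point at 6; [10,11] uncovered → point at 11; [12,13] uncovered → point at 13; [16,17] uncovered → point at 17.
Points: 6, 11, 13, 17 (4 total).

13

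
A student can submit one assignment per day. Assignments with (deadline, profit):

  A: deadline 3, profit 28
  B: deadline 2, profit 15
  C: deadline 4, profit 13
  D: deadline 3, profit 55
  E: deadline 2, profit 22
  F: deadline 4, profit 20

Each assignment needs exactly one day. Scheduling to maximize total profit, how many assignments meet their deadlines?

4

Take jobs in profit order; each goes to the latest open slot no later than its deadline.
By profit: D(d3,55), A(d3,28), E(d2,22), F(d4,20), B(d2,15), C(d4,13)
D→slot 3; A→slot 2; E→slot 1; F→slot 4; B skipped; C skipped.
4 of 6 scheduled.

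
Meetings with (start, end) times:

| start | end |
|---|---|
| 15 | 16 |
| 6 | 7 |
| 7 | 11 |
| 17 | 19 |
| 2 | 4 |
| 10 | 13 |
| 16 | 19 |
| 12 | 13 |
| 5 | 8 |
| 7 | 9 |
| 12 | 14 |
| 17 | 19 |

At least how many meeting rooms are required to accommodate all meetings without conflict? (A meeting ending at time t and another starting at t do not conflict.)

Count concurrent intervals with a sweep; the peak is the room count.
starts: [2, 5, 6, 7, 7, 10, 12, 12, 15, 16, 17, 17]
ends:   [4, 7, 8, 9, 11, 13, 13, 14, 16, 19, 19, 19]
s2→1 e4→0 s5→1 s6→2 e7→1 s7→2 s7→3  — peak 3.

3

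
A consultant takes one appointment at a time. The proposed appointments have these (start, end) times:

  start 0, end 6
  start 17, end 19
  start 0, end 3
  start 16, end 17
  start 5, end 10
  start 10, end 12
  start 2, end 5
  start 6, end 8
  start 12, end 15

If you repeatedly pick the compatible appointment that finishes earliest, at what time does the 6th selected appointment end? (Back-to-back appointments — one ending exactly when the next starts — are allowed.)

Greedy by earliest finish: after sorting by end time, pick each interval compatible with the last pick.
Sorted by end: (0,3)  (2,5)  (0,6)  (6,8)  (5,10)  (10,12)  (12,15)  (16,17)  (17,19)
take (0,3); skip (2,5); take (6,8); take (10,12); take (12,15); take (16,17); take (17,19).
Selected: (0,3) (6,8) (10,12) (12,15) (16,17) (17,19)

19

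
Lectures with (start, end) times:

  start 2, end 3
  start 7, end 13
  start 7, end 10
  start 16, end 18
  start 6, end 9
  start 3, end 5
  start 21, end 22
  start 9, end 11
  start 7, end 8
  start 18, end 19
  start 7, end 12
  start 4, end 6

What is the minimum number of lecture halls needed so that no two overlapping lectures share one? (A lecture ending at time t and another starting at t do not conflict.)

Count concurrent intervals with a sweep; the peak is the room count.
starts: [2, 3, 4, 6, 7, 7, 7, 7, 9, 16, 18, 21]
ends:   [3, 5, 6, 8, 9, 10, 11, 12, 13, 18, 19, 22]
s2→1 e3→0 s3→1 s4→2 e5→1 e6→0 s6→1 s7→2 s7→3 s7→4 s7→5  — peak 5.

5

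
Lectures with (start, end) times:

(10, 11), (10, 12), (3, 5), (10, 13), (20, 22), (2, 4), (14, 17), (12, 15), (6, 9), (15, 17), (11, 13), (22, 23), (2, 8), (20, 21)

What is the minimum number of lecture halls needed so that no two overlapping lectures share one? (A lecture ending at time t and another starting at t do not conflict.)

Events (time:±→running): 2:+→1 2:+→2 3:+→3 … peak 3.

3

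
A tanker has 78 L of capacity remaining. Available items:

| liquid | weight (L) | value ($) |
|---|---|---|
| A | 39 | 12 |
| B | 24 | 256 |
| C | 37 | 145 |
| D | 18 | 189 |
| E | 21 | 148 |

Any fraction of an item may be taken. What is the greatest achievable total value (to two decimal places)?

651.78

Ratios (sorted): B 10.67, D 10.50, E 7.05, C 3.92, A 0.31
take B (24 @ 256); take D (18 @ 189); take E (21 @ 148); take 15/37 of C → 58.78. Capacity used 78/78.
Total value = 651.78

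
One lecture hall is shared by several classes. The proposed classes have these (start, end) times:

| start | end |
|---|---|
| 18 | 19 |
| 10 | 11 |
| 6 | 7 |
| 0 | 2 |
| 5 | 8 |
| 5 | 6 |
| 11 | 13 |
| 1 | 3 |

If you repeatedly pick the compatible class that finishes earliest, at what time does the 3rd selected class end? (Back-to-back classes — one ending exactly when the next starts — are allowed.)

Order by finish time; keep every interval that doesn't clash with the previous kept one.
By end time: (0,2), (1,3), (5,6), (6,7), (5,8), (10,11), (11,13), (18,19).
Pick (0,2); next start ≥ 2 → (5,6); next start ≥ 6 → (6,7); next start ≥ 7 → (10,11); next start ≥ 11 → (11,13); next start ≥ 13 → (18,19).
Selected: (0,2) (5,6) (6,7) (10,11) (11,13) (18,19)

7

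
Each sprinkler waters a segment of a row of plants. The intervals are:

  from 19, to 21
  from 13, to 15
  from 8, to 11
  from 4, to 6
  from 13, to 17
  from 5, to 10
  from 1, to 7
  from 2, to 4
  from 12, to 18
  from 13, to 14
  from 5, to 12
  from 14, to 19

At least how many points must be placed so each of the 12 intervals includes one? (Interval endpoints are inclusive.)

Process intervals by earliest right end; each time one isn't hit yet, stab at its right endpoint.
By right end: [2,4]  [4,6]  [1,7]  [5,10]  [8,11]  [5,12]  [13,14]  [13,15]  [13,17]  [12,18]  [14,19]  [19,21]
[2,4] uncovered → point at 4; [5,10] uncovered → point at 10; [13,14] uncovered → point at 14; [19,21] uncovered → point at 21.
Points: 4, 10, 14, 21 (4 total).

4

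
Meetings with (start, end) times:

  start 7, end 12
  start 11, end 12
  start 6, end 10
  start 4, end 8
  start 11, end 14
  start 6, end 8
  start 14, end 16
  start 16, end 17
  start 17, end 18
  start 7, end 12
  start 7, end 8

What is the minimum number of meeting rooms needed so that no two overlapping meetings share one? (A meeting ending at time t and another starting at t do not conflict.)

6

Events (time:±→running): 4:+→1 6:+→2 6:+→3 7:+→4 7:+→5 7:+→6 … peak 6.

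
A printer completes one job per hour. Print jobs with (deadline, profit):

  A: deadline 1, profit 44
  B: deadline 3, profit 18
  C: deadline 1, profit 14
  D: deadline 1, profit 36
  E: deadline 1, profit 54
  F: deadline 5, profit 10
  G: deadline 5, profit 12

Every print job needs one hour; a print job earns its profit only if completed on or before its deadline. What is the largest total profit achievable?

Sort by profit descending; place each in the latest free slot ≤ its deadline.
By profit: E(d1,54), A(d1,44), D(d1,36), B(d3,18), C(d1,14), G(d5,12), F(d5,10)
E→slot 1; A skipped; D skipped; B→slot 3; C skipped; G→slot 5; F→slot 4.
Profit = 54 + 18 + 10 + 12 = 94

94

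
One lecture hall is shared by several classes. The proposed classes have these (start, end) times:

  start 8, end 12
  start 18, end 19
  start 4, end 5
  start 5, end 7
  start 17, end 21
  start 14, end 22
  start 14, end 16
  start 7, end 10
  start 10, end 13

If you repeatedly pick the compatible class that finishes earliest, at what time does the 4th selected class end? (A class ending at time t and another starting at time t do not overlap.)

13

Greedy by earliest finish: after sorting by end time, pick each interval compatible with the last pick.
Sorted by end: (4,5)  (5,7)  (7,10)  (8,12)  (10,13)  (14,16)  (18,19)  (17,21)  (14,22)
take (4,5); take (5,7); take (7,10); take (10,13); take (14,16); take (18,19); skip (17,21); skip (14,22).
Selected: (4,5) (5,7) (7,10) (10,13) (14,16) (18,19)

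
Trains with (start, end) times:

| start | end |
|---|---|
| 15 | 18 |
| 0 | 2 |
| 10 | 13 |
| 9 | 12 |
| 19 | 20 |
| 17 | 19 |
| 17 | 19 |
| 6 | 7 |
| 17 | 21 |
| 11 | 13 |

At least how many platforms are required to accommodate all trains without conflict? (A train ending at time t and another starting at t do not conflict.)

Events (time:±→running): 0:+→1 2:-→0 6:+→1 7:-→0 9:+→1 10:+→2 11:+→3 12:-→2 13:-→1 13:-→0 15:+→1 17:+→2 17:+→3 17:+→4 … peak 4.

4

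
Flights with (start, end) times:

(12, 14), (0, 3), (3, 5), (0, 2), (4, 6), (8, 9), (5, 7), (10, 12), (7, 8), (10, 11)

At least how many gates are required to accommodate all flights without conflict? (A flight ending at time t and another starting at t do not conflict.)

The answer is the maximum number of intervals overlapping at any instant.
Events (time:±→running): 0:+→1 0:+→2 … peak 2.

2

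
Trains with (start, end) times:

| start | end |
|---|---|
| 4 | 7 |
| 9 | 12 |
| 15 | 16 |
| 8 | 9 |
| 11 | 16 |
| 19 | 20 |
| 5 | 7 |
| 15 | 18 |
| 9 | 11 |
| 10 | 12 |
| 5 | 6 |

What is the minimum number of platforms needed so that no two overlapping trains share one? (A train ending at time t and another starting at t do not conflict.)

Events (time:±→running): 4:+→1 5:+→2 5:+→3 … peak 3.

3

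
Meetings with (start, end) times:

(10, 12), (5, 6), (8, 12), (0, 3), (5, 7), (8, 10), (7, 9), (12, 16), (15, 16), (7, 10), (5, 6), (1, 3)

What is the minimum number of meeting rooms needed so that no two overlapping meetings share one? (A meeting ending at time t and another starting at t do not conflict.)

4

starts: [0, 1, 5, 5, 5, 7, 7, 8, 8, 10, 12, 15]
ends:   [3, 3, 6, 6, 7, 9, 10, 10, 12, 12, 16, 16]
s0→1 s1→2 e3→1 e3→0 s5→1 s5→2 s5→3 e6→2 e6→1 e7→0 s7→1 s7→2 s8→3 s8→4  — peak 4.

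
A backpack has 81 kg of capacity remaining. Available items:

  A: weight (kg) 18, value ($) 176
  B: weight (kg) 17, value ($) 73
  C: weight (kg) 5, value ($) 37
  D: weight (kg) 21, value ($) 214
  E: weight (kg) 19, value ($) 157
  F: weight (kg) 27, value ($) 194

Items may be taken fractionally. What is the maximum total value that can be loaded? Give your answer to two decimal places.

713.33

Greedy by value/weight ratio, highest first.
Ratios (sorted): D 10.19, A 9.78, E 8.26, C 7.40, F 7.19, B 4.29
take D (21 @ 214); take A (18 @ 176); take E (19 @ 157); take C (5 @ 37); take 18/27 of F → 129.33. Capacity used 81/81.
Total value = 713.33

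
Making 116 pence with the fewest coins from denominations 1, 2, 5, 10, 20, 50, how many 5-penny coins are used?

116 − 2×50→16 − 1×10→6 − 1×5→1 − 1×1→0
Count of 5: 1

1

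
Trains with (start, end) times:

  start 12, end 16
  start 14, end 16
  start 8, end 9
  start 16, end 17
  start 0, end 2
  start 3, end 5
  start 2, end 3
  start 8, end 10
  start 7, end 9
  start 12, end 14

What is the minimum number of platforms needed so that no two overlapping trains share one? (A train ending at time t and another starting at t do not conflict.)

The answer is the maximum number of intervals overlapping at any instant.
Events (time:±→running): 0:+→1 2:-→0 2:+→1 3:-→0 3:+→1 5:-→0 7:+→1 8:+→2 8:+→3 … peak 3.

3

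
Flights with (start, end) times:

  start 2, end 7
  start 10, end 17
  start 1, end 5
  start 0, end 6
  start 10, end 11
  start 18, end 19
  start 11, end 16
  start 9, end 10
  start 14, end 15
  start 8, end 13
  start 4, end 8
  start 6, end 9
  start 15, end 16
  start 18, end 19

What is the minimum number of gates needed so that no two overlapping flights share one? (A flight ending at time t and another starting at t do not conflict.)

4

starts: [0, 1, 2, 4, 6, 8, 9, 10, 10, 11, 14, 15, 18, 18]
ends:   [5, 6, 7, 8, 9, 10, 11, 13, 15, 16, 16, 17, 19, 19]
s0→1 s1→2 s2→3 s4→4  — peak 4.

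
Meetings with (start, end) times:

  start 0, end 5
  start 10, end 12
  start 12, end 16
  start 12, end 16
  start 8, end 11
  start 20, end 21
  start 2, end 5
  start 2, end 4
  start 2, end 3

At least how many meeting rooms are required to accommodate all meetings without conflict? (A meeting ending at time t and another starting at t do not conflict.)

4

Events (time:±→running): 0:+→1 2:+→2 2:+→3 2:+→4 … peak 4.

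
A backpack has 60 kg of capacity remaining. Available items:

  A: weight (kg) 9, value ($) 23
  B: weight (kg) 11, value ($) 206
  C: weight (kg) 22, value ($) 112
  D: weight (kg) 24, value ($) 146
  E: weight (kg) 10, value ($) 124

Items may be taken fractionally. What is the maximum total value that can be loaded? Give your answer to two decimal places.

552.36

Order: B (206/11=18.73) > E (124/10=12.40) > D (146/24=6.08) > C (112/22=5.09) > A (23/9=2.56)
Fill: take B (11 @ 206) → take E (10 @ 124) → take D (24 @ 146) → take 15/22 of C → 76.36; 60/60 used.
Total value = 552.36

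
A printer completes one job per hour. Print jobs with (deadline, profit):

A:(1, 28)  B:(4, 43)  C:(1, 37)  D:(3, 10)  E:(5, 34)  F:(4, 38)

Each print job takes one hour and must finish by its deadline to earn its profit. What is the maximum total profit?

Profit order: B=43 F=38 C=37 E=34 A=28 D=10
Assign: B→slot 4, F→slot 3, C→slot 1, E→slot 5, A skipped, D→slot 2.
Slots: [1:C] [2:D] [3:F] [4:B] [5:E]
Profit = 37 + 10 + 38 + 43 + 34 = 162

162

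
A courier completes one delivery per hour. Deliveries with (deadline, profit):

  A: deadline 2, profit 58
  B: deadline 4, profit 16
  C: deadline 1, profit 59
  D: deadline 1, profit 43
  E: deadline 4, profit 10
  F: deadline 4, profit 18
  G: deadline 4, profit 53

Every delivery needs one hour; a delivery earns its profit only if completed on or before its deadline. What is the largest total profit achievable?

Sort by profit descending; place each in the latest free slot ≤ its deadline.
Profit order: C=59 A=58 G=53 D=43 F=18 B=16 E=10
Assign: C→slot 1, A→slot 2, G→slot 4, D skipped, F→slot 3, B skipped, E skipped.
Slots: [1:C] [2:A] [3:F] [4:G]
Profit = 59 + 58 + 18 + 53 = 188

188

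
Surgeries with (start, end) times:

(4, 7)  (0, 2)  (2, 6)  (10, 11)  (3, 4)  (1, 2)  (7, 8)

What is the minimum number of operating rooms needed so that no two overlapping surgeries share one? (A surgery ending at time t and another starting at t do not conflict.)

Events (time:±→running): 0:+→1 1:+→2 … peak 2.

2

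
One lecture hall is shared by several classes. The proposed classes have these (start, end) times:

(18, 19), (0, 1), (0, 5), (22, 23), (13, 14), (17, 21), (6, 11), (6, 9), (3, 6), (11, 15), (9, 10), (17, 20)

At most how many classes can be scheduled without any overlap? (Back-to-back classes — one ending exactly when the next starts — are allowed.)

7

Sorted by end: (0,1)  (0,5)  (3,6)  (6,9)  (9,10)  (6,11)  (13,14)  (11,15)  (18,19)  (17,20)  (17,21)  (22,23)
take (0,1); take (3,6); take (6,9); take (9,10); skip (6,11); take (13,14); take (18,19); skip (17,20); skip (17,21); take (22,23).
Selected 7 classes.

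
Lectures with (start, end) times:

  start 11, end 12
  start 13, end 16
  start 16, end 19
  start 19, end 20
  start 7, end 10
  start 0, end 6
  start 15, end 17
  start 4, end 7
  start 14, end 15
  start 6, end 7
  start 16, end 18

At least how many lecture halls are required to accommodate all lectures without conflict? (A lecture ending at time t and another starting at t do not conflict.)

starts: [0, 4, 6, 7, 11, 13, 14, 15, 16, 16, 19]
ends:   [6, 7, 7, 10, 12, 15, 16, 17, 18, 19, 20]
s0→1 s4→2 e6→1 s6→2 e7→1 e7→0 s7→1 e10→0 s11→1 e12→0 s13→1 s14→2 e15→1 s15→2 e16→1 s16→2 s16→3  — peak 3.

3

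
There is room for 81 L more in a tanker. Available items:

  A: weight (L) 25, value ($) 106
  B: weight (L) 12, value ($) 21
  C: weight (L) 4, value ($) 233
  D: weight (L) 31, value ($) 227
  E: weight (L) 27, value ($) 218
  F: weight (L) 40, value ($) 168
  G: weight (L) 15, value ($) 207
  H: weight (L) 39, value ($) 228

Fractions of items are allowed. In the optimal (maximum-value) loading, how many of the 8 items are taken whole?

Greedy by value/weight ratio, highest first.
Ratios (sorted): C 58.25, G 13.80, E 8.07, D 7.32, H 5.85, A 4.24, F 4.20, B 1.75
take C (4 @ 233); take G (15 @ 207); take E (27 @ 218); take D (31 @ 227); take 4/39 of H → 23.38. Capacity used 81/81.
4 item(s) taken whole; one partial (take 4/39 of H).

4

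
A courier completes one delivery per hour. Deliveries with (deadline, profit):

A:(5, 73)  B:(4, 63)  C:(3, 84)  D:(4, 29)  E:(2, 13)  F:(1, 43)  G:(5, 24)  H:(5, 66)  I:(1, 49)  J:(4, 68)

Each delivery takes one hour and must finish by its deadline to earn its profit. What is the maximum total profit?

Profit order: C=84 A=73 J=68 H=66 B=63 I=49 F=43 D=29 G=24 E=13
Assign: C→slot 3, A→slot 5, J→slot 4, H→slot 2, B→slot 1, I skipped, F skipped, D skipped, G skipped, E skipped.
Slots: [1:B] [2:H] [3:C] [4:J] [5:A]
Profit = 63 + 66 + 84 + 68 + 73 = 354

354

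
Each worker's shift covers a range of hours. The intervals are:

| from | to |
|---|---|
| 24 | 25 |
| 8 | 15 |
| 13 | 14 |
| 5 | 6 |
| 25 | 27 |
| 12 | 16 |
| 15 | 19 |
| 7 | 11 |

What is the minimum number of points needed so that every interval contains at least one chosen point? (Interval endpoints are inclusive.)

5

Sort by right endpoint; whenever an interval is uncovered, place a point at its right end.
Sorted: [5,6] [7,11] [13,14] [8,15] [12,16] [15,19] [24,25] [25,27]
{[5,6]} hit by 6; {[7,11]} hit by 11; {[13,14],[8,15],[12,16]} hit by 14; {[15,19]} hit by 19; {[24,25],[25,27]} hit by 25.
Points: 6, 11, 14, 19, 25 (5 total).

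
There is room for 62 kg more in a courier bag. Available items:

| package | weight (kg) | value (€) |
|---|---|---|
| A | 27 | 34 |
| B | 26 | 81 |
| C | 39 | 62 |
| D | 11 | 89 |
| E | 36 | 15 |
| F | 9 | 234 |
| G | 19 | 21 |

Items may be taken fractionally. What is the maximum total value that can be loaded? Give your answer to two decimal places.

Order: F (234/9=26.00) > D (89/11=8.09) > B (81/26=3.12) > C (62/39=1.59) > A (34/27=1.26) > G (21/19=1.11) > E (15/36=0.42)
Fill: take F (9 @ 234) → take D (11 @ 89) → take B (26 @ 81) → take 16/39 of C → 25.44; 62/62 used.
Total value = 429.44

429.44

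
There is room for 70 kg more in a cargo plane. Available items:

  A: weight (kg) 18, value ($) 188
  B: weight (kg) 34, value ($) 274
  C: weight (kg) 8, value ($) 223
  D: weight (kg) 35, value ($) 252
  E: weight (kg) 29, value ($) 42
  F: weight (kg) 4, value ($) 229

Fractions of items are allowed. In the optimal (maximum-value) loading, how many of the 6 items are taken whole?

Order: F (229/4=57.25) > C (223/8=27.88) > A (188/18=10.44) > B (274/34=8.06) > D (252/35=7.20) > E (42/29=1.45)
Fill: take F (4 @ 229) → take C (8 @ 223) → take A (18 @ 188) → take B (34 @ 274) → take 6/35 of D → 43.20; 70/70 used.
4 item(s) taken whole; one partial (take 6/35 of D).

4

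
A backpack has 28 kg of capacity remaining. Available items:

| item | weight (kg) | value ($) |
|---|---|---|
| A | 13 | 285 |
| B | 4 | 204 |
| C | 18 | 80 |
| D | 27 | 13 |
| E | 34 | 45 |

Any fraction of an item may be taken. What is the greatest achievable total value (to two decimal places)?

537.89

Sort by value per unit weight and fill in that order.
Ratios (sorted): B 51.00, A 21.92, C 4.44, E 1.32, D 0.48
take B (4 @ 204); take A (13 @ 285); take 11/18 of C → 48.89. Capacity used 28/28.
Total value = 537.89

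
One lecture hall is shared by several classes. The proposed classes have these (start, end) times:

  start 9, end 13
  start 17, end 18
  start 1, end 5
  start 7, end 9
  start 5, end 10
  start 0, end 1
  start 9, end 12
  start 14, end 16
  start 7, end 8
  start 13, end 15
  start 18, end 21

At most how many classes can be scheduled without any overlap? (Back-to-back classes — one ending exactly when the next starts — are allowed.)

Sort by end time and greedily take each interval whose start is ≥ the last chosen end.
Sorted by end: (0,1)  (1,5)  (7,8)  (7,9)  (5,10)  (9,12)  (9,13)  (13,15)  (14,16)  (17,18)  (18,21)
take (0,1); take (1,5); take (7,8); skip (7,9); skip (5,10); take (9,12); skip (9,13); take (13,15); skip (14,16); take (17,18); take (18,21).
Selected 7 classes.

7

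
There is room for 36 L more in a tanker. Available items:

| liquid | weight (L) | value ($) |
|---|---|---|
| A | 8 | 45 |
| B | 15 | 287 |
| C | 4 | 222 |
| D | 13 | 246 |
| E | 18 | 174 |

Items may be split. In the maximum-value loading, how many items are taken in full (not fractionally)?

3

Order: C (222/4=55.50) > B (287/15=19.13) > D (246/13=18.92) > E (174/18=9.67) > A (45/8=5.62)
Fill: take C (4 @ 222) → take B (15 @ 287) → take D (13 @ 246) → take 4/18 of E → 38.67; 36/36 used.
3 item(s) taken whole; one partial (take 4/18 of E).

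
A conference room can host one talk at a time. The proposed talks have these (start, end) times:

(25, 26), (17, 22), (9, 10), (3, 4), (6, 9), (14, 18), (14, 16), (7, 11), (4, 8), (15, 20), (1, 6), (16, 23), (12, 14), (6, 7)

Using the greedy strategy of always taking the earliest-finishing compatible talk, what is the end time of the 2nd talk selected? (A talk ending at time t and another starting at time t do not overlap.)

Order by finish time; keep every interval that doesn't clash with the previous kept one.
Sorted by end: (3,4)  (1,6)  (6,7)  (4,8)  (6,9)  (9,10)  (7,11)  (12,14)  (14,16)  (14,18)  (15,20)  (17,22)  (16,23)  (25,26)
take (3,4); take (6,7); take (9,10); take (12,14); take (14,16); skip (15,20); take (17,22); take (25,26).
Selected: (3,4) (6,7) (9,10) (12,14) (14,16) (17,22) (25,26)

7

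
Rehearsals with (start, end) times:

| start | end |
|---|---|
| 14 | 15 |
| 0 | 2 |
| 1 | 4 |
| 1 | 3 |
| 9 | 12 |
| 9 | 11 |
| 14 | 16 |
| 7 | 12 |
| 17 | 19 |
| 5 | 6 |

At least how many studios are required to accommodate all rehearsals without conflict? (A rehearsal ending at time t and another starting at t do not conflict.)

starts: [0, 1, 1, 5, 7, 9, 9, 14, 14, 17]
ends:   [2, 3, 4, 6, 11, 12, 12, 15, 16, 19]
s0→1 s1→2 s1→3  — peak 3.

3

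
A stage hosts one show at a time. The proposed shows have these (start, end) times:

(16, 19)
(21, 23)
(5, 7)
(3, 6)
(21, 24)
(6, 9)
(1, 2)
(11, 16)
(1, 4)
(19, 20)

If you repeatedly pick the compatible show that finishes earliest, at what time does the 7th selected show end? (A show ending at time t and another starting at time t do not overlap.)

23

Sorted by end: (1,2)  (1,4)  (3,6)  (5,7)  (6,9)  (11,16)  (16,19)  (19,20)  (21,23)  (21,24)
take (1,2); skip (1,4); take (3,6); take (6,9); take (11,16); take (16,19); take (19,20); take (21,23).
Selected: (1,2) (3,6) (6,9) (11,16) (16,19) (19,20) (21,23)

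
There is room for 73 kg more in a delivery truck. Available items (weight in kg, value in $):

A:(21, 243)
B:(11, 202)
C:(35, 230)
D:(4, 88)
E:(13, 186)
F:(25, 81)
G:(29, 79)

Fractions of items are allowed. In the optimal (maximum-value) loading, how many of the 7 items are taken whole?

Sort by value per unit weight and fill in that order.
Order: D (88/4=22.00) > B (202/11=18.36) > E (186/13=14.31) > A (243/21=11.57) > C (230/35=6.57) > F (81/25=3.24) > G (79/29=2.72)
Fill: take D (4 @ 88) → take B (11 @ 202) → take E (13 @ 186) → take A (21 @ 243) → take 24/35 of C → 157.71; 73/73 used.
4 item(s) taken whole; one partial (take 24/35 of C).

4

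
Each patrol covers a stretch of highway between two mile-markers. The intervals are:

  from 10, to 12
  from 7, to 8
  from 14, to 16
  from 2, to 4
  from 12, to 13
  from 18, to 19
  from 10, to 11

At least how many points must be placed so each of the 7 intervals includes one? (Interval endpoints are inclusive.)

6

Process intervals by earliest right end; each time one isn't hit yet, stab at its right endpoint.
By right end: [2,4]  [7,8]  [10,11]  [10,12]  [12,13]  [14,16]  [18,19]
[2,4] uncovered → point at 4; [7,8] uncovered → point at 8; [10,11] uncovered → point at 11; [12,13] uncovered → point at 13; [14,16] uncovered → point at 16; [18,19] uncovered → point at 19.
Points: 4, 8, 11, 13, 16, 19 (6 total).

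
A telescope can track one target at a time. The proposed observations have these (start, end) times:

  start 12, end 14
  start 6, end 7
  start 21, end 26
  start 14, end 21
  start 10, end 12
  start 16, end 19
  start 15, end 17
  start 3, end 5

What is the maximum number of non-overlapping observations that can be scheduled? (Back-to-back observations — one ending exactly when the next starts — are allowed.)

6

Sort by end time and greedily take each interval whose start is ≥ the last chosen end.
Sorted by end: (3,5)  (6,7)  (10,12)  (12,14)  (15,17)  (16,19)  (14,21)  (21,26)
take (3,5); take (6,7); take (10,12); take (12,14); take (15,17); take (21,26).
Selected 6 observations.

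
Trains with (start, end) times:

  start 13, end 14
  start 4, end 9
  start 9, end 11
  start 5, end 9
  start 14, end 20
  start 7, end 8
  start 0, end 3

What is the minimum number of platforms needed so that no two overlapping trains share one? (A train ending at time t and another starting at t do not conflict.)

3

Events (time:±→running): 0:+→1 3:-→0 4:+→1 5:+→2 7:+→3 … peak 3.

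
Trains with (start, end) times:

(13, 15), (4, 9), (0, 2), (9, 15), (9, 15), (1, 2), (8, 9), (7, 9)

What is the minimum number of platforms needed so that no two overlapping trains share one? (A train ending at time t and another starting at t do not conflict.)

The answer is the maximum number of intervals overlapping at any instant.
Events (time:±→running): 0:+→1 1:+→2 2:-→1 2:-→0 4:+→1 7:+→2 8:+→3 … peak 3.

3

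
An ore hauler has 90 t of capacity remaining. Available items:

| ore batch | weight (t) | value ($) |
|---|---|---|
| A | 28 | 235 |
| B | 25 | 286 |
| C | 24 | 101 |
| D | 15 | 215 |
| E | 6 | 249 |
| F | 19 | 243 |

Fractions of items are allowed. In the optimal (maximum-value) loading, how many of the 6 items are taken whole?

Greedy by value/weight ratio, highest first.
Ratios (sorted): E 41.50, D 14.33, F 12.79, B 11.44, A 8.39, C 4.21
take E (6 @ 249); take D (15 @ 215); take F (19 @ 243); take B (25 @ 286); take 25/28 of A → 209.82. Capacity used 90/90.
4 item(s) taken whole; one partial (take 25/28 of A).

4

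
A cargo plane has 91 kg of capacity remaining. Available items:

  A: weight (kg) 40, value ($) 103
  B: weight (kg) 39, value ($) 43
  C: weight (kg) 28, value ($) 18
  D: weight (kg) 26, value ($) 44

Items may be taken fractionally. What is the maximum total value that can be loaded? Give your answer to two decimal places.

174.56

Sort by value per unit weight and fill in that order.
Ratios (sorted): A 2.58, D 1.69, B 1.10, C 0.64
take A (40 @ 103); take D (26 @ 44); take 25/39 of B → 27.56. Capacity used 91/91.
Total value = 174.56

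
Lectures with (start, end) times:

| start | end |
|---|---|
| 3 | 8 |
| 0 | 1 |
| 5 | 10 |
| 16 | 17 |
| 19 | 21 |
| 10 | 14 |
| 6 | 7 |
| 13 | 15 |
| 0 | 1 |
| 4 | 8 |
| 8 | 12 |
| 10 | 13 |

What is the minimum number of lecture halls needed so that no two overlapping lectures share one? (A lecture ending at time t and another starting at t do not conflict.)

Count concurrent intervals with a sweep; the peak is the room count.
starts: [0, 0, 3, 4, 5, 6, 8, 10, 10, 13, 16, 19]
ends:   [1, 1, 7, 8, 8, 10, 12, 13, 14, 15, 17, 21]
s0→1 s0→2 e1→1 e1→0 s3→1 s4→2 s5→3 s6→4  — peak 4.

4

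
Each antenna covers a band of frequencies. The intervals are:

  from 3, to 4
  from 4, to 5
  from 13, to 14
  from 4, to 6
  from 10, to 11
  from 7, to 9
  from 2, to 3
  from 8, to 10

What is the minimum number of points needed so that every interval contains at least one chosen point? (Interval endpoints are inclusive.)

By right end: [2,3]  [3,4]  [4,5]  [4,6]  [7,9]  [8,10]  [10,11]  [13,14]
[2,3] uncovered → point at 3; [4,5] uncovered → point at 5; [7,9] uncovered → point at 9; [10,11] uncovered → point at 11; [13,14] uncovered → point at 14.
Points: 3, 5, 9, 11, 14 (5 total).

5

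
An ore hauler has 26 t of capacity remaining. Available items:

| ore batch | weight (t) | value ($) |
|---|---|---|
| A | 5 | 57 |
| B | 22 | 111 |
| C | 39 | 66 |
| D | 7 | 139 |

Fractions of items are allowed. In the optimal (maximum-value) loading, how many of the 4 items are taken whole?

Greedy by value/weight ratio, highest first.
Ratios (sorted): D 19.86, A 11.40, B 5.05, C 1.69
take D (7 @ 139); take A (5 @ 57); take 14/22 of B → 70.64. Capacity used 26/26.
2 item(s) taken whole; one partial (take 14/22 of B).

2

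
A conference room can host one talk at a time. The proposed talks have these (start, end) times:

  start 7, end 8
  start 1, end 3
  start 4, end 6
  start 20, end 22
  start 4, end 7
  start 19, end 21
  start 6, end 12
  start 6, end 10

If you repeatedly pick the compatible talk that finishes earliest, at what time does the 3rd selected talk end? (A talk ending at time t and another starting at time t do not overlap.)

Sort by end time and greedily take each interval whose start is ≥ the last chosen end.
By end time: (1,3), (4,6), (4,7), (7,8), (6,10), (6,12), (19,21), (20,22).
Pick (1,3); next start ≥ 3 → (4,6); next start ≥ 6 → (7,8); next start ≥ 8 → (19,21).
Selected: (1,3) (4,6) (7,8) (19,21)

8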